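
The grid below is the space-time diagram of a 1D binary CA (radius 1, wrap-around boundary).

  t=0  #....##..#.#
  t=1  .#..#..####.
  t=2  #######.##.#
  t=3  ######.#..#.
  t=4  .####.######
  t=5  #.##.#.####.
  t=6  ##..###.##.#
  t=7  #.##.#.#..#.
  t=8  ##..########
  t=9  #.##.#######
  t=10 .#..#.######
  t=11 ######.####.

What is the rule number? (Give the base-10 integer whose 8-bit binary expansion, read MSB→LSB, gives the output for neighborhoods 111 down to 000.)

  ###|#  b7=1 t=1,i=8
  ##.|.  b6=0 t=0,i=0
  #.#|#  b5=1 t=0,i=10
  #..|#  b4=1 t=0,i=1
  .##|.  b3=0 t=0,i=5
  .#.|#  b2=1 t=0,i=9
  ..#|#  b1=1 t=0,i=4
  ...|.  b0=0 t=0,i=2
  bits 10110110 = 182

182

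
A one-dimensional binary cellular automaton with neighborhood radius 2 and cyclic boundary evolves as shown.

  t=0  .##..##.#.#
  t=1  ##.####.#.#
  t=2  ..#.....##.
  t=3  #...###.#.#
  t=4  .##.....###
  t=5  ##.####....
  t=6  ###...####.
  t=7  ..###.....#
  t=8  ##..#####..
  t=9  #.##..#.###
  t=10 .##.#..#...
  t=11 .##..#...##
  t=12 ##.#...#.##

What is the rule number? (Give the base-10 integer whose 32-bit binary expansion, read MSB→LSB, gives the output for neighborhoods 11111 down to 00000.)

  #####|#  b31=1 t=8,i=6
  ####.|.  b30=0 t=1,i=5
  ###.#|.  b29=0 t=1,i=1
  ###..|#  b28=1 t=5,i=6
  ##.##|#  b27=1 t=1,i=2
  ##.#.|.  b26=0 t=0,i=7
  ##..#|#  b25=1 t=0,i=3
  ##...|#  b24=1 t=2,i=10
  #.###|.  b23=0 t=1,i=3
  #.##.|#  b22=1 t=0,i=1
  #.#.#|#  b21=1 t=0,i=8
  #.#..|.  b20=0 t=10,i=4
  #..##|#  b19=1 t=0,i=4
  #..#.|.  b18=0 t=9,i=5
  #...#|#  b17=1 t=2,i=0
  #....|#  b16=1 t=2,i=4
  .####|.  b15=0 t=1,i=4
  .###.|.  b14=0 t=1,i=0
  .##.#|#  b13=1 t=0,i=6
  .##..|.  b12=0 t=0,i=2
  .#.##|#  b11=1 t=0,i=0
  .#.#.|.  b10=0 t=0,i=9
  .#..#|#  b9=1 t=7,i=0
  .#...|.  b8=0 t=2,i=3
  ..###|.  b7=0 t=3,i=4
  ..##.|#  b6=1 t=0,i=5
  ..#.#|.  b5=0 t=9,i=6
  ..#..|.  b4=0 t=2,i=2
  ...##|.  b3=0 t=2,i=7
  ...#.|.  b2=0 t=2,i=1
  ....#|#  b1=1 t=2,i=6
  .....|#  b0=1 t=2,i=5
  bits 10011011011010110010101001000011 = 2607491651

2607491651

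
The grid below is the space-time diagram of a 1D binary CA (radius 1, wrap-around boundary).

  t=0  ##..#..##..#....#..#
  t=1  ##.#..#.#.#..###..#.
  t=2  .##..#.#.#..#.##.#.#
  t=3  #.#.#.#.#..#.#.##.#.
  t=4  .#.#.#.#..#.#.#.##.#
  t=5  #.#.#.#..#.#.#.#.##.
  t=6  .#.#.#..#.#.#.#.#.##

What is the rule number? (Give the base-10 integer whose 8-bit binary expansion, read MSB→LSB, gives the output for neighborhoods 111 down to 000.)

227

  nb ###: next=#  (t=0,i=0, bit7=1)
  nb ##.: next=#  (t=0,i=1, bit6=1)
  nb #.#: next=#  (t=1,i=2, bit5=1)
  nb #..: next=.  (t=0,i=2, bit4=0)
  nb .##: next=.  (t=0,i=7, bit3=0)
  nb .#.: next=.  (t=0,i=4, bit2=0)
  nb ..#: next=#  (t=0,i=3, bit1=1)
  nb ...: next=#  (t=0,i=13, bit0=1)
  bits 11100011 = 227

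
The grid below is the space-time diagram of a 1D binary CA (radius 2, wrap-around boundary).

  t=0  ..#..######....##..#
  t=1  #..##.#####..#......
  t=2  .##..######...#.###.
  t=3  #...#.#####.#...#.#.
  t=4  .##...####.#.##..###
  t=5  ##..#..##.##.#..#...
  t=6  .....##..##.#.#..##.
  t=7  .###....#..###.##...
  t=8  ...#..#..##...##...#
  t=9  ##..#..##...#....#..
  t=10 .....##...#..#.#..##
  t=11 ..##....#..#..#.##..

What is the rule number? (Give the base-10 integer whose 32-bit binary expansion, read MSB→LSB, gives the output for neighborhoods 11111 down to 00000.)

  ##### -> #   bit 31 = 1  t=0,i=7
  ####. -> #   bit 30 = 1  t=0,i=9
  ###.# -> .   bit 29 = 0  t=3,i=10
  ###.. -> #   bit 28 = 1  t=0,i=10
  ##.## -> #   bit 27 = 1  t=1,i=5
  ##.#. -> #   bit 26 = 1  t=3,i=11
  ##..# -> .   bit 25 = 0  t=0,i=17
  ##... -> .   bit 24 = 0  t=0,i=11
  #.### -> #   bit 23 = 1  t=1,i=6
  #.##. -> #   bit 22 = 1  t=4,i=1
  #.#.# -> #   bit 21 = 1  t=3,i=18
  #.#.. -> .   bit 20 = 0  t=3,i=0
  #..## -> #   bit 19 = 1  t=0,i=4
  #..#. -> .   bit 18 = 0  t=0,i=1
  #...# -> #   bit 17 = 1  t=2,i=12
  #.... -> .   bit 16 = 0  t=0,i=12
  .#### -> #   bit 15 = 1  t=0,i=6
  .###. -> .   bit 14 = 0  t=2,i=17
  .##.# -> .   bit 13 = 0  t=1,i=4
  .##.. -> .   bit 12 = 0  t=0,i=16
  .#.## -> .   bit 11 = 0  t=2,i=15
  .#.#. -> #   bit 10 = 1  t=3,i=17
  .#..# -> #   bit 9 = 1  t=0,i=0
  .#... -> #   bit 8 = 1  t=1,i=14
  ..### -> .   bit 7 = 0  t=0,i=5
  ..##. -> .   bit 6 = 0  t=0,i=15
  ..#.# -> .   bit 5 = 0  t=2,i=14
  ..#.. -> .   bit 4 = 0  t=0,i=2
  ...## -> .   bit 3 = 0  t=0,i=14
  ...#. -> .   bit 2 = 0  t=1,i=19
  ....# -> #   bit 1 = 1  t=0,i=13
  ..... -> #   bit 0 = 1  t=1,i=16
  bits 11011100111010101000011100000011 = 3706357507

3706357507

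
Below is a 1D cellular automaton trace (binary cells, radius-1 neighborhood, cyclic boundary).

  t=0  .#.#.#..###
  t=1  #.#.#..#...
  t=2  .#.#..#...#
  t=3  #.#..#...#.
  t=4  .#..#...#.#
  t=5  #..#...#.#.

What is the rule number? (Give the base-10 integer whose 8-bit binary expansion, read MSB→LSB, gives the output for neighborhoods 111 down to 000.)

  [7] ### => .  t=0,i=9
  [6] ##. => .  t=0,i=10
  [5] #.# => #  t=0,i=0
  [4] #.. => .  t=0,i=6
  [3] .## => .  t=0,i=8
  [2] .#. => .  t=0,i=1
  [1] ..# => #  t=0,i=7
  [0] ... => .  t=1,i=9
  bits 00100010 = 34

34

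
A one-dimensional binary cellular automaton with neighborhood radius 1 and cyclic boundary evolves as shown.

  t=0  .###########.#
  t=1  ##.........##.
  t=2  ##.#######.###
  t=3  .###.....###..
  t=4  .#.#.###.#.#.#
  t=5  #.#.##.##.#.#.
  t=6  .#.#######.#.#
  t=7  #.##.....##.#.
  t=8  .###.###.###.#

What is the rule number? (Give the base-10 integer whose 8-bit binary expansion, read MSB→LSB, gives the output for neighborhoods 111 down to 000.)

105

  nb ###: next=.  (t=0,i=2, bit7=0)
  nb ##.: next=#  (t=0,i=11, bit6=1)
  nb #.#: next=#  (t=0,i=0, bit5=1)
  nb #..: next=.  (t=1,i=2, bit4=0)
  nb .##: next=#  (t=0,i=1, bit3=1)
  nb .#.: next=.  (t=0,i=13, bit2=0)
  nb ..#: next=.  (t=1,i=10, bit1=0)
  nb ...: next=#  (t=1,i=3, bit0=1)
  bits 01101001 = 105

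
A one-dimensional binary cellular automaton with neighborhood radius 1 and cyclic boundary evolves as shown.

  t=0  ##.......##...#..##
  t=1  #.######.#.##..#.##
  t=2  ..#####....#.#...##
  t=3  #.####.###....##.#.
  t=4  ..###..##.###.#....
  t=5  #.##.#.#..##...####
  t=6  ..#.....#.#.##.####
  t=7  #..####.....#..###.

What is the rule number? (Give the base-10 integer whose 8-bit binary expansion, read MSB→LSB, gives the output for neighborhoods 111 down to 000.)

153

  ### -> #   bit 7 = 1  t=0,i=0
  ##. -> .   bit 6 = 0  t=0,i=1
  #.# -> .   bit 5 = 0  t=1,i=1
  #.. -> #   bit 4 = 1  t=0,i=2
  .## -> #   bit 3 = 1  t=0,i=9
  .#. -> .   bit 2 = 0  t=0,i=14
  ..# -> .   bit 1 = 0  t=0,i=8
  ... -> #   bit 0 = 1  t=0,i=3
  bits 10011001 = 153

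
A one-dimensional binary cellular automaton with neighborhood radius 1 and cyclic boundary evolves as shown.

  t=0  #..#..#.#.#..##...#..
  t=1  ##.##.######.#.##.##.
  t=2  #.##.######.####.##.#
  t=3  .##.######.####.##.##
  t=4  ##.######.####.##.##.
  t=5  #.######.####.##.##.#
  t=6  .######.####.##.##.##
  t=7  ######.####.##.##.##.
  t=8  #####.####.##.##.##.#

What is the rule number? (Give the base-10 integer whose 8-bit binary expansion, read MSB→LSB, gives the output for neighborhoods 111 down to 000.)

  [7] ### => #  t=1,i=7
  [6] ##. => .  t=0,i=14
  [5] #.# => #  t=0,i=7
  [4] #.. => #  t=0,i=1
  [3] .## => #  t=0,i=13
  [2] .#. => #  t=0,i=0
  [1] ..# => .  t=0,i=2
  [0] ... => #  t=0,i=16
  bits 10111101 = 189

189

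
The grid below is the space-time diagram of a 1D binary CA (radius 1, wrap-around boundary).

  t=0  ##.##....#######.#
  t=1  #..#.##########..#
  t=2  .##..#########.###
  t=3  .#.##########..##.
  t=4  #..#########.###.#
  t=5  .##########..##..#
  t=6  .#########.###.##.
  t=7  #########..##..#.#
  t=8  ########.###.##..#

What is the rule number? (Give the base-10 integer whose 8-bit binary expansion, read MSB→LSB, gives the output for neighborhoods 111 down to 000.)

155

  nb ###: next=#  (t=0,i=0, bit7=1)
  nb ##.: next=.  (t=0,i=1, bit6=0)
  nb #.#: next=.  (t=0,i=2, bit5=0)
  nb #..: next=#  (t=0,i=5, bit4=1)
  nb .##: next=#  (t=0,i=3, bit3=1)
  nb .#.: next=.  (t=1,i=3, bit2=0)
  nb ..#: next=#  (t=0,i=8, bit1=1)
  nb ...: next=#  (t=0,i=6, bit0=1)
  bits 10011011 = 155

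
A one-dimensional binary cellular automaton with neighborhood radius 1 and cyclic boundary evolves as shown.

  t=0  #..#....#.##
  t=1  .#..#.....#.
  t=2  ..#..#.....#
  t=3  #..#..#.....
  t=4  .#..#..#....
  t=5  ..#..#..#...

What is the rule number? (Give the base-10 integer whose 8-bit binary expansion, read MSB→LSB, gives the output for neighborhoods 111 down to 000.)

  ###|.  b7=0 t=0,i=11
  ##.|.  b6=0 t=0,i=0
  #.#|.  b5=0 t=0,i=9
  #..|#  b4=1 t=0,i=1
  .##|#  b3=1 t=0,i=10
  .#.|.  b2=0 t=0,i=3
  ..#|.  b1=0 t=0,i=2
  ...|.  b0=0 t=0,i=5
  bits 00011000 = 24

24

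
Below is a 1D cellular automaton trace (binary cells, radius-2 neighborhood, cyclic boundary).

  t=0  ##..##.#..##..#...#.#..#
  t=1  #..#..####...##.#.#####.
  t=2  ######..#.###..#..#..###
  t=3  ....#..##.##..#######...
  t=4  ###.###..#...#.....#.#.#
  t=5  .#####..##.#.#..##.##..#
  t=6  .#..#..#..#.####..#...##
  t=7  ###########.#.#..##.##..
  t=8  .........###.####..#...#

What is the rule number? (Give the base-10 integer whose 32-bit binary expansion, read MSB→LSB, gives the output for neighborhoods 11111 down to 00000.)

  ##### -> .   bit 31 = 0  t=1,i=20
  ####. -> #   bit 30 = 1  t=1,i=8
  ###.# -> #   bit 29 = 1  t=1,i=22
  ###.. -> .   bit 28 = 0  t=0,i=1
  ##.## -> #   bit 27 = 1  t=3,i=9
  ##.#. -> #   bit 26 = 1  t=0,i=6
  ##..# -> .   bit 25 = 0  t=0,i=2
  ##... -> #   bit 24 = 1  t=1,i=10
  #.### -> #   bit 23 = 1  t=1,i=18
  #.##. -> .   bit 22 = 0  t=3,i=10
  #.#.# -> .   bit 21 = 0  t=1,i=16
  #.#.. -> #   bit 20 = 1  t=0,i=7
  #..## -> #   bit 19 = 1  t=0,i=3
  #..#. -> #   bit 18 = 1  t=0,i=13
  #...# -> #   bit 17 = 1  t=0,i=16
  #.... -> .   bit 16 = 0  t=3,i=22
  .#### -> .   bit 15 = 0  t=1,i=7
  .###. -> #   bit 14 = 1  t=0,i=0
  .##.# -> .   bit 13 = 0  t=0,i=5
  .##.. -> .   bit 12 = 0  t=0,i=11
  .#.## -> .   bit 11 = 0  t=1,i=17
  .#.#. -> #   bit 10 = 1  t=0,i=19
  .#..# -> #   bit 9 = 1  t=0,i=8
  .#... -> .   bit 8 = 0  t=0,i=15
  ..### -> .   bit 7 = 0  t=0,i=23
  ..##. -> .   bit 6 = 0  t=0,i=4
  ..#.# -> #   bit 5 = 1  t=0,i=18
  ..#.. -> #   bit 4 = 1  t=0,i=14
  ...## -> #   bit 3 = 1  t=1,i=12
  ...#. -> .   bit 2 = 0  t=0,i=17
  ....# -> #   bit 1 = 1  t=3,i=2
  ..... -> #   bit 0 = 1  t=3,i=0
  bits 01101101100111100100011000111011 = 1839089211

1839089211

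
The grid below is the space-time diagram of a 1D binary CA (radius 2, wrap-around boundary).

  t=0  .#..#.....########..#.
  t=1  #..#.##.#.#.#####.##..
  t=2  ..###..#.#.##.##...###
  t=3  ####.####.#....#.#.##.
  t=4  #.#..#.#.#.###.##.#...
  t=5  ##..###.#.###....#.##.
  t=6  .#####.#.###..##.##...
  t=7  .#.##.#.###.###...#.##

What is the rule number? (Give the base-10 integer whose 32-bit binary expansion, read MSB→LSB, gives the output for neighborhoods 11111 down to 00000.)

  [31] ##### => #  t=0,i=12
  [30] ####. => #  t=0,i=16
  [29] ###.# => .  t=1,i=16
  [28] ###.. => .  t=0,i=17
  [27] ##.## => .  t=1,i=17
  [26] ##.#. => #  t=1,i=7
  [25] ##..# => #  t=0,i=18
  [24] ##... => .  t=2,i=16
  [23] #.### => #  t=1,i=12
  [22] #.##. => .  t=1,i=5
  [21] #.#.# => .  t=1,i=8
  [20] #.#.. => .  t=3,i=10
  [19] #..## => #  t=2,i=1
  [18] #..#. => #  t=0,i=0
  [17] #...# => #  t=2,i=17
  [16] #.... => #  t=0,i=6
  [15] .#### => .  t=0,i=11
  [14] .###. => #  t=2,i=3
  [13] .##.# => .  t=1,i=6
  [12] .##.. => #  t=1,i=19
  [11] .#.## => #  t=1,i=4
  [10] .#.#. => #  t=1,i=9
  [9] .#..# => .  t=0,i=2
  [8] .#... => #  t=0,i=5
  [7] ..### => #  t=0,i=10
  [6] ..##. => #  t=6,i=14
  [5] ..#.# => #  t=1,i=3
  [4] ..#.. => .  t=0,i=1
  [3] ...## => .  t=0,i=9
  [2] ...#. => .  t=3,i=14
  [1] ....# => #  t=0,i=8
  [0] ..... => .  t=0,i=7
  bits 11000110100011110101110111100010 = 3331284450

3331284450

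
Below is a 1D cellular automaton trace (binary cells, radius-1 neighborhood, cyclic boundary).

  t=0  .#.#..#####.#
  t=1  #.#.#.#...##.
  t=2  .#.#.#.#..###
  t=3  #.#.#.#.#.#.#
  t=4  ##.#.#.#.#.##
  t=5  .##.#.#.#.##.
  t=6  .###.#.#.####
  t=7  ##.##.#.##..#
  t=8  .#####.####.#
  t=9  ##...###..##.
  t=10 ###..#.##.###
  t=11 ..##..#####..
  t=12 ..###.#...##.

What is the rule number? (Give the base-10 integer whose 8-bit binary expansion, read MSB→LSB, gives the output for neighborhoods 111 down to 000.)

120

  [7] ### => .  t=0,i=7
  [6] ##. => #  t=0,i=10
  [5] #.# => #  t=0,i=0
  [4] #.. => #  t=0,i=4
  [3] .## => #  t=0,i=6
  [2] .#. => .  t=0,i=1
  [1] ..# => .  t=0,i=5
  [0] ... => .  t=1,i=8
  bits 01111000 = 120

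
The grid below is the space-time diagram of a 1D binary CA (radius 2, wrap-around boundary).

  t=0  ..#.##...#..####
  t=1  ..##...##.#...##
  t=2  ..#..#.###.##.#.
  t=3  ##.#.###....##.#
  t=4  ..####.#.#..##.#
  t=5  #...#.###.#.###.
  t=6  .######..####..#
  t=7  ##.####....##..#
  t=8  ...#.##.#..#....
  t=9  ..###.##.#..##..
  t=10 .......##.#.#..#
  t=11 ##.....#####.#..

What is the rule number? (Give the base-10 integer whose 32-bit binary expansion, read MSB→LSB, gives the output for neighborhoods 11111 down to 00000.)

  nb #####: next=#  (t=6,i=3, bit31=1)
  nb ####.: next=#  (t=0,i=14, bit30=1)
  nb ###.#: next=.  (t=2,i=9, bit29=0)
  nb ###..: next=#  (t=0,i=15, bit28=1)
  nb ##.##: next=.  (t=2,i=10, bit27=0)
  nb ##.#.: next=#  (t=1,i=9, bit26=1)
  nb ##..#: next=.  (t=0,i=0, bit25=0)
  nb ##...: next=.  (t=0,i=6, bit24=0)
  nb #.###: next=#  (t=2,i=7, bit23=1)
  nb #.##.: next=.  (t=0,i=4, bit22=0)
  nb #.#.#: next=#  (t=3,i=3, bit21=1)
  nb #.#..: next=.  (t=1,i=10, bit20=0)
  nb #..##: next=.  (t=0,i=11, bit19=0)
  nb #..#.: next=.  (t=0,i=1, bit18=0)
  nb #...#: next=#  (t=0,i=7, bit17=1)
  nb #....: next=#  (t=3,i=9, bit16=1)
  nb .####: next=.  (t=0,i=13, bit15=0)
  nb .###.: next=.  (t=2,i=8, bit14=0)
  nb .##.#: next=#  (t=1,i=8, bit13=1)
  nb .##..: next=.  (t=0,i=5, bit12=0)
  nb .#.##: next=#  (t=0,i=3, bit11=1)
  nb .#.#.: next=#  (t=4,i=8, bit10=1)
  nb .#..#: next=#  (t=0,i=10, bit9=1)
  nb .#...: next=#  (t=1,i=11, bit8=1)
  nb ..###: next=.  (t=0,i=12, bit7=0)
  nb ..##.: next=#  (t=1,i=2, bit6=1)
  nb ..#.#: next=#  (t=0,i=2, bit5=1)
  nb ..#..: next=.  (t=0,i=9, bit4=0)
  nb ...##: next=.  (t=1,i=6, bit3=0)
  nb ...#.: next=#  (t=0,i=8, bit2=1)
  nb ....#: next=.  (t=3,i=10, bit1=0)
  nb .....: next=.  (t=8,i=0, bit0=0)
  bits 11010100101000110010111101100100 = 3567464292

3567464292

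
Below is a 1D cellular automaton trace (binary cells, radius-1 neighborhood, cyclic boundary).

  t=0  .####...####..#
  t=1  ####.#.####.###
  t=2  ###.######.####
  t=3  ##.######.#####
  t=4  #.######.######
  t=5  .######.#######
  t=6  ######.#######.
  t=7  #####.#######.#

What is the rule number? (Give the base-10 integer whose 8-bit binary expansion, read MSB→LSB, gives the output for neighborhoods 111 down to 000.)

  [7] ### => #  t=0,i=2
  [6] ##. => .  t=0,i=4
  [5] #.# => #  t=0,i=0
  [4] #.. => #  t=0,i=5
  [3] .## => #  t=0,i=1
  [2] .#. => #  t=0,i=14
  [1] ..# => #  t=0,i=7
  [0] ... => .  t=0,i=6
  bits 10111110 = 190

190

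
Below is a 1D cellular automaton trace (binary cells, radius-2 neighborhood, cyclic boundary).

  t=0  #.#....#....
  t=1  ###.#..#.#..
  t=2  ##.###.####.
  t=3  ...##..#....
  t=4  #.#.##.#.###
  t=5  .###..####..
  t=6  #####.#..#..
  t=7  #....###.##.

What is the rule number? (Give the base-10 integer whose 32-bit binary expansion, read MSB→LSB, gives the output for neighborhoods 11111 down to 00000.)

380722873

  [31] ##### => .  t=6,i=2
  [30] ####. => .  t=2,i=9
  [29] ###.# => .  t=1,i=2
  [28] ###.. => #  t=5,i=3
  [27] ##.## => .  t=2,i=2
  [26] ##.#. => #  t=1,i=3
  [25] ##..# => #  t=3,i=5
  [24] ##... => .  t=5,i=10
  [23] #.### => #  t=2,i=3
  [22] #.##. => .  t=2,i=0
  [21] #.#.# => #  t=4,i=2
  [20] #.#.. => #  t=0,i=2
  [19] #..## => .  t=1,i=11
  [18] #..#. => .  t=1,i=6
  [17] #...# => .  t=5,i=11
  [16] #.... => #  t=0,i=4
  [15] .#### => .  t=2,i=8
  [14] .###. => #  t=1,i=1
  [13] .##.# => .  t=2,i=1
  [12] .##.. => #  t=3,i=4
  [11] .#.## => #  t=4,i=3
  [10] .#.#. => #  t=0,i=1
  [9] .#..# => #  t=1,i=5
  [8] .#... => .  t=0,i=3
  [7] ..### => #  t=1,i=0
  [6] ..##. => .  t=3,i=3
  [5] ..#.# => #  t=0,i=0
  [4] ..#.. => #  t=0,i=7
  [3] ...## => #  t=3,i=2
  [2] ...#. => .  t=0,i=6
  [1] ....# => .  t=0,i=5
  [0] ..... => #  t=3,i=0
  bits 00010110101100010101111010111001 = 380722873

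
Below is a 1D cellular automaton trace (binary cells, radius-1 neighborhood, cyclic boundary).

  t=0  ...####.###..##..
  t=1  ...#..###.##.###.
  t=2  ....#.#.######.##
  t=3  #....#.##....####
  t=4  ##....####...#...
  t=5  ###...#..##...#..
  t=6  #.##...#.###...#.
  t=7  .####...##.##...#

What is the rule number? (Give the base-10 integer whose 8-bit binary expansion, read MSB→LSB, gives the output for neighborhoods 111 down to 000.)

  nb ###: next=.  (t=0,i=4, bit7=0)
  nb ##.: next=#  (t=0,i=6, bit6=1)
  nb #.#: next=#  (t=0,i=7, bit5=1)
  nb #..: next=#  (t=0,i=11, bit4=1)
  nb .##: next=#  (t=0,i=3, bit3=1)
  nb .#.: next=.  (t=1,i=3, bit2=0)
  nb ..#: next=.  (t=0,i=2, bit1=0)
  nb ...: next=.  (t=0,i=0, bit0=0)
  bits 01111000 = 120

120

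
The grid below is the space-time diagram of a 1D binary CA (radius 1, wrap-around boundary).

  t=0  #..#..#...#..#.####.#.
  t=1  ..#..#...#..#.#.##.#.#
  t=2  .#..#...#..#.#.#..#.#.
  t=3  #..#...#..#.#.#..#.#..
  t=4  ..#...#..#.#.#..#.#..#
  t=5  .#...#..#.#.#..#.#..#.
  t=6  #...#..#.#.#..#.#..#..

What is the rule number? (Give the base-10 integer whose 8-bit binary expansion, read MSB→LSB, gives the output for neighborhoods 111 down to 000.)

162

  ###|#  b7=1 t=0,i=16
  ##.|.  b6=0 t=0,i=18
  #.#|#  b5=1 t=0,i=14
  #..|.  b4=0 t=0,i=1
  .##|.  b3=0 t=0,i=15
  .#.|.  b2=0 t=0,i=0
  ..#|#  b1=1 t=0,i=2
  ...|.  b0=0 t=0,i=8
  bits 10100010 = 162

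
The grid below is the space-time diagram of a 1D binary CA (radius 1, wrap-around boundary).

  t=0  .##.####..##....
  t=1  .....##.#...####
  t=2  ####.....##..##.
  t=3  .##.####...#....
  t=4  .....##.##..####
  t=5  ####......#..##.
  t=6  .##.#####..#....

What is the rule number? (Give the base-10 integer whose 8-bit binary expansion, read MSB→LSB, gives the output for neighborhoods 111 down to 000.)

  nb ###: next=#  (t=0,i=5, bit7=1)
  nb ##.: next=.  (t=0,i=2, bit6=0)
  nb #.#: next=.  (t=0,i=3, bit5=0)
  nb #..: next=#  (t=0,i=8, bit4=1)
  nb .##: next=.  (t=0,i=1, bit3=0)
  nb .#.: next=.  (t=1,i=8, bit2=0)
  nb ..#: next=.  (t=0,i=0, bit1=0)
  nb ...: next=#  (t=0,i=13, bit0=1)
  bits 10010001 = 145

145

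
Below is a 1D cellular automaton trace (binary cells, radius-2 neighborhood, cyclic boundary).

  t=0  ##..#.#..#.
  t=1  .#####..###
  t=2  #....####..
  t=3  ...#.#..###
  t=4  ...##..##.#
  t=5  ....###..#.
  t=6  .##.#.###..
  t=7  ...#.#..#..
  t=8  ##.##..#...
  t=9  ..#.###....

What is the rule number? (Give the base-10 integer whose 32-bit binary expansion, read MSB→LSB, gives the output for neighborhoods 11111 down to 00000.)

504110243

  nb #####: next=.  (t=1,i=3, bit31=0)
  nb ####.: next=.  (t=1,i=4, bit30=0)
  nb ###.#: next=.  (t=1,i=10, bit29=0)
  nb ###..: next=#  (t=1,i=5, bit28=1)
  nb ##.##: next=#  (t=1,i=0, bit27=1)
  nb ##.#.: next=#  (t=4,i=9, bit26=1)
  nb ##..#: next=#  (t=0,i=2, bit25=1)
  nb ##...: next=.  (t=3,i=0, bit24=0)
  nb #.###: next=.  (t=1,i=1, bit23=0)
  nb #.##.: next=.  (t=0,i=0, bit22=0)
  nb #.#.#: next=.  (t=6,i=4, bit21=0)
  nb #.#..: next=.  (t=0,i=6, bit20=0)
  nb #..##: next=#  (t=1,i=7, bit19=1)
  nb #..#.: next=#  (t=0,i=3, bit18=1)
  nb #...#: next=.  (t=3,i=1, bit17=0)
  nb #....: next=.  (t=2,i=2, bit16=0)
  nb .####: next=.  (t=1,i=2, bit15=0)
  nb .###.: next=.  (t=1,i=9, bit14=0)
  nb .##.#: next=.  (t=4,i=8, bit13=0)
  nb .##..: next=#  (t=0,i=1, bit12=1)
  nb .#.##: next=#  (t=0,i=10, bit11=1)
  nb .#.#.: next=#  (t=0,i=5, bit10=1)
  nb .#..#: next=.  (t=0,i=7, bit9=0)
  nb .#...: next=.  (t=2,i=1, bit8=0)
  nb ..###: next=#  (t=1,i=8, bit7=1)
  nb ..##.: next=.  (t=4,i=3, bit6=0)
  nb ..#.#: next=#  (t=0,i=4, bit5=1)
  nb ..#..: next=.  (t=2,i=0, bit4=0)
  nb ...##: next=.  (t=2,i=4, bit3=0)
  nb ...#.: next=.  (t=3,i=2, bit2=0)
  nb ....#: next=#  (t=2,i=3, bit1=1)
  nb .....: next=#  (t=5,i=1, bit0=1)
  bits 00011110000011000001110010100011 = 504110243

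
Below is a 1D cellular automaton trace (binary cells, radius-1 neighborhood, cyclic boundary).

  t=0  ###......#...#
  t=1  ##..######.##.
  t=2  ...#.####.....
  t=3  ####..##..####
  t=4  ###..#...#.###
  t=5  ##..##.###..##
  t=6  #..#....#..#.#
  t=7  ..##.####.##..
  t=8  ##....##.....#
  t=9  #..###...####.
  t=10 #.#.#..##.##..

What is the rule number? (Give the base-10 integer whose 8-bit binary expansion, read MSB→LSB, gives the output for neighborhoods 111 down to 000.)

135

  ### -> #   bit 7 = 1  t=0,i=0
  ##. -> .   bit 6 = 0  t=0,i=2
  #.# -> .   bit 5 = 0  t=1,i=10
  #.. -> .   bit 4 = 0  t=0,i=3
  .## -> .   bit 3 = 0  t=0,i=13
  .#. -> #   bit 2 = 1  t=0,i=9
  ..# -> #   bit 1 = 1  t=0,i=8
  ... -> #   bit 0 = 1  t=0,i=4
  bits 10000111 = 135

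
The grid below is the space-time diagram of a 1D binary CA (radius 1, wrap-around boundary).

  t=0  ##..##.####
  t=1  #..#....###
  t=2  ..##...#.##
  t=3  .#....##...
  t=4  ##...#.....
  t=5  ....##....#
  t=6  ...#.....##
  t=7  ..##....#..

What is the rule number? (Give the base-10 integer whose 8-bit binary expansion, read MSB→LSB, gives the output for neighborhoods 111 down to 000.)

  ### -> #   bit 7 = 1  t=0,i=0
  ##. -> .   bit 6 = 0  t=0,i=1
  #.# -> .   bit 5 = 0  t=0,i=6
  #.. -> .   bit 4 = 0  t=0,i=2
  .## -> .   bit 3 = 0  t=0,i=4
  .#. -> #   bit 2 = 1  t=1,i=3
  ..# -> #   bit 1 = 1  t=0,i=3
  ... -> .   bit 0 = 0  t=1,i=5
  bits 10000110 = 134

134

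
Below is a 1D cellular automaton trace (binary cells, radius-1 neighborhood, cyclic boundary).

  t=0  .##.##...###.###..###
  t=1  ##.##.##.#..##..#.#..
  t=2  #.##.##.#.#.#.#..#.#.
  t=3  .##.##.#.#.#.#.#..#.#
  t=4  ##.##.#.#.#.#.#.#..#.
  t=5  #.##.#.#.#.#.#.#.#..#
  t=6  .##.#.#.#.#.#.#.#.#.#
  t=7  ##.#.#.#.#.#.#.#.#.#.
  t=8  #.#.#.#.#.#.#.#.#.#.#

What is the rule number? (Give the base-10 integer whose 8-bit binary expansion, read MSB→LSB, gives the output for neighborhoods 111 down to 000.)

57

  nb ###: next=.  (t=0,i=10, bit7=0)
  nb ##.: next=.  (t=0,i=2, bit6=0)
  nb #.#: next=#  (t=0,i=0, bit5=1)
  nb #..: next=#  (t=0,i=6, bit4=1)
  nb .##: next=#  (t=0,i=1, bit3=1)
  nb .#.: next=.  (t=1,i=9, bit2=0)
  nb ..#: next=.  (t=0,i=8, bit1=0)
  nb ...: next=#  (t=0,i=7, bit0=1)
  bits 00111001 = 57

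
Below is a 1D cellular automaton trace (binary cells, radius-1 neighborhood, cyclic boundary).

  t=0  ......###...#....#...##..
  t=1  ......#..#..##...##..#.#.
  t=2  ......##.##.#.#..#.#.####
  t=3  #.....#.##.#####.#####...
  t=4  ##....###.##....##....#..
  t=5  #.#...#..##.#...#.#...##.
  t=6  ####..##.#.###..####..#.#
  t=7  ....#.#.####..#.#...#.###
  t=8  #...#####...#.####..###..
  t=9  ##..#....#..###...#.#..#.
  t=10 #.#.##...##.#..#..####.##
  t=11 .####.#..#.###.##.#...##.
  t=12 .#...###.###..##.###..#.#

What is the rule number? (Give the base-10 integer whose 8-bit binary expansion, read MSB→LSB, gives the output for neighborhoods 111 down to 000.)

60

  nb ###: next=.  (t=0,i=7, bit7=0)
  nb ##.: next=.  (t=0,i=8, bit6=0)
  nb #.#: next=#  (t=1,i=22, bit5=1)
  nb #..: next=#  (t=0,i=9, bit4=1)
  nb .##: next=#  (t=0,i=6, bit3=1)
  nb .#.: next=#  (t=0,i=12, bit2=1)
  nb ..#: next=.  (t=0,i=5, bit1=0)
  nb ...: next=.  (t=0,i=0, bit0=0)
  bits 00111100 = 60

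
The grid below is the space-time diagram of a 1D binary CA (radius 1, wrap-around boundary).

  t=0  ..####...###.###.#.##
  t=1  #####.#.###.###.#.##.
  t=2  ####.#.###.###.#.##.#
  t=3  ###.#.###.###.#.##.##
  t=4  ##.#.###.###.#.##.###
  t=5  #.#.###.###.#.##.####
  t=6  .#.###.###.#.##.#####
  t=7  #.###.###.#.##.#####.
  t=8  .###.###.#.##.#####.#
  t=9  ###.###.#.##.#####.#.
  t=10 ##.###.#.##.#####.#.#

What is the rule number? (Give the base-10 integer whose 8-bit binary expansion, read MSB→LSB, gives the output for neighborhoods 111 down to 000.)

  nb ###: next=#  (t=0,i=3, bit7=1)
  nb ##.: next=.  (t=0,i=5, bit6=0)
  nb #.#: next=#  (t=0,i=12, bit5=1)
  nb #..: next=#  (t=0,i=0, bit4=1)
  nb .##: next=#  (t=0,i=2, bit3=1)
  nb .#.: next=.  (t=0,i=17, bit2=0)
  nb ..#: next=#  (t=0,i=1, bit1=1)
  nb ...: next=.  (t=0,i=7, bit0=0)
  bits 10111010 = 186

186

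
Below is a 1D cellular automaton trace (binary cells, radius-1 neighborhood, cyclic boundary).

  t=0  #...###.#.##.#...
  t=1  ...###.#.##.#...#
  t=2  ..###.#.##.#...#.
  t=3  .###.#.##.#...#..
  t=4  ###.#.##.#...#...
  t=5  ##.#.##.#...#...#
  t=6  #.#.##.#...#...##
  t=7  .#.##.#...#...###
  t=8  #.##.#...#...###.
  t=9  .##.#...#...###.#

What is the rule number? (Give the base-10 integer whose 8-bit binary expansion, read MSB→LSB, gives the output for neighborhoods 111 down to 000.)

  ###|#  b7=1 t=0,i=5
  ##.|.  b6=0 t=0,i=6
  #.#|#  b5=1 t=0,i=7
  #..|.  b4=0 t=0,i=1
  .##|#  b3=1 t=0,i=4
  .#.|.  b2=0 t=0,i=0
  ..#|#  b1=1 t=0,i=3
  ...|.  b0=0 t=0,i=2
  bits 10101010 = 170

170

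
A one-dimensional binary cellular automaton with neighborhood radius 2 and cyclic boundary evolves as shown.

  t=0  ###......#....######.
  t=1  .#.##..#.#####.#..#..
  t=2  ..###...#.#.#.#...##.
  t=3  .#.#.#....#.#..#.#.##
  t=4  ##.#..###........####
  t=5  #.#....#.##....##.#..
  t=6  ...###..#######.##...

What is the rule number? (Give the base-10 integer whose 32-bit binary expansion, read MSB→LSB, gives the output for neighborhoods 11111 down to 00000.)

  nb #####: next=.  (t=0,i=16, bit31=0)
  nb ####.: next=#  (t=0,i=18, bit30=1)
  nb ###.#: next=.  (t=0,i=19, bit29=0)
  nb ###..: next=.  (t=0,i=2, bit28=0)
  nb ##.##: next=.  (t=0,i=20, bit27=0)
  nb ##.#.: next=#  (t=1,i=14, bit26=1)
  nb ##..#: next=.  (t=1,i=5, bit25=0)
  nb ##...: next=#  (t=0,i=3, bit24=1)
  nb #.###: next=.  (t=0,i=0, bit23=0)
  nb #.##.: next=#  (t=1,i=3, bit22=1)
  nb #.#.#: next=#  (t=2,i=10, bit21=1)
  nb #.#..: next=.  (t=1,i=15, bit20=0)
  nb #..##: next=.  (t=4,i=5, bit19=0)
  nb #..#.: next=.  (t=1,i=6, bit18=0)
  nb #...#: next=.  (t=1,i=20, bit17=0)
  nb #....: next=#  (t=0,i=4, bit16=1)
  nb .####: next=#  (t=0,i=15, bit15=1)
  nb .###.: next=#  (t=0,i=1, bit14=1)
  nb .##.#: next=#  (t=3,i=20, bit13=1)
  nb .##..: next=#  (t=1,i=4, bit12=1)
  nb .#.##: next=#  (t=1,i=2, bit11=1)
  nb .#.#.: next=.  (t=2,i=9, bit10=0)
  nb .#..#: next=.  (t=1,i=16, bit9=0)
  nb .#...: next=#  (t=0,i=10, bit8=1)
  nb ..###: next=.  (t=0,i=14, bit7=0)
  nb ..##.: next=.  (t=2,i=18, bit6=0)
  nb ..#.#: next=.  (t=1,i=1, bit5=0)
  nb ..#..: next=#  (t=0,i=9, bit4=1)
  nb ...##: next=#  (t=0,i=13, bit3=1)
  nb ...#.: next=.  (t=0,i=8, bit2=0)
  nb ....#: next=#  (t=0,i=7, bit1=1)
  nb .....: next=.  (t=0,i=5, bit0=0)
  bits 01000101011000011111100100011010 = 1164048666

1164048666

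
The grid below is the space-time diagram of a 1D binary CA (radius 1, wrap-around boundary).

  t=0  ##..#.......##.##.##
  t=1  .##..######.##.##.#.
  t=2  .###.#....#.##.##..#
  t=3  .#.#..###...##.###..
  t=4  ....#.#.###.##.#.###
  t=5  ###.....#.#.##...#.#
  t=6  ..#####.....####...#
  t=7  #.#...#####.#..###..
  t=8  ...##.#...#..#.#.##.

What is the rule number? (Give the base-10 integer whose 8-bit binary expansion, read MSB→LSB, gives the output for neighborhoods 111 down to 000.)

  nb ###: next=.  (t=0,i=0, bit7=0)
  nb ##.: next=#  (t=0,i=1, bit6=1)
  nb #.#: next=.  (t=0,i=14, bit5=0)
  nb #..: next=#  (t=0,i=2, bit4=1)
  nb .##: next=#  (t=0,i=12, bit3=1)
  nb .#.: next=.  (t=0,i=4, bit2=0)
  nb ..#: next=.  (t=0,i=3, bit1=0)
  nb ...: next=#  (t=0,i=6, bit0=1)
  bits 01011001 = 89

89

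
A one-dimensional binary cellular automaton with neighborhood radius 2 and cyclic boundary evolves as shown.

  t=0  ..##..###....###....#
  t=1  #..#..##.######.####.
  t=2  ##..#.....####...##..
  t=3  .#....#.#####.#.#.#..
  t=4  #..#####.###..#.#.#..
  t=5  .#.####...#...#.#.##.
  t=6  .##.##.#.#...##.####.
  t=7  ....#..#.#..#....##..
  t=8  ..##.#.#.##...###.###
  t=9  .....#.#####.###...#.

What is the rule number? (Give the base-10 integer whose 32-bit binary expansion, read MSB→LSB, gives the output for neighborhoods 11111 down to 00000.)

  #####|#  b31=1 t=1,i=11
  ####.|#  b30=1 t=1,i=13
  ###.#|.  b29=0 t=1,i=14
  ###..|.  b28=0 t=0,i=8
  ##.##|.  b27=0 t=1,i=8
  ##.#.|.  b26=0 t=1,i=20
  ##..#|.  b25=0 t=0,i=4
  ##...|#  b24=1 t=0,i=9
  #.###|.  b23=0 t=1,i=9
  #.##.|#  b22=1 t=5,i=18
  #.#.#|#  b21=1 t=3,i=14
  #.#..|#  b20=1 t=1,i=0
  #..##|.  b19=0 t=0,i=1
  #..#.|.  b18=0 t=1,i=2
  #...#|.  b17=0 t=2,i=15
  #....|#  b16=1 t=0,i=10
  .####|#  b15=1 t=1,i=10
  .###.|#  b14=1 t=0,i=7
  .##.#|.  b13=0 t=1,i=7
  .##..|#  b12=1 t=0,i=3
  .#.##|#  b11=1 t=3,i=7
  .#.#.|.  b10=0 t=3,i=15
  .#..#|#  b9=1 t=0,i=0
  .#...|.  b8=0 t=2,i=5
  ..###|#  b7=1 t=0,i=6
  ..##.|.  b6=0 t=0,i=2
  ..#.#|#  b5=1 t=3,i=6
  ..#..|.  b4=0 t=0,i=20
  ...##|#  b3=1 t=0,i=12
  ...#.|#  b2=1 t=0,i=19
  ....#|#  b1=1 t=0,i=11
  .....|.  b0=0 t=2,i=7
  bits 11000001011100011101101010101110 = 3245464238

3245464238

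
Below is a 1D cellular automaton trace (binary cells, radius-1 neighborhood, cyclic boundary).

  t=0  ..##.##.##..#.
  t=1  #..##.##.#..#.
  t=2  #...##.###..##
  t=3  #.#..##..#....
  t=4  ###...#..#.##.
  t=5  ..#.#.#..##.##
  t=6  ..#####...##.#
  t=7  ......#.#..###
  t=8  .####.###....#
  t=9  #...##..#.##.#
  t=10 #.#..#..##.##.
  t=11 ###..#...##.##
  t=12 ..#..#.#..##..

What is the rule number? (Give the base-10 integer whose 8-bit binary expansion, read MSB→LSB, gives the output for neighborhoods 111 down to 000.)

101

  ###|.  b7=0 t=2,i=8
  ##.|#  b6=1 t=0,i=3
  #.#|#  b5=1 t=0,i=4
  #..|.  b4=0 t=0,i=10
  .##|.  b3=0 t=0,i=2
  .#.|#  b2=1 t=0,i=12
  ..#|.  b1=0 t=0,i=1
  ...|#  b0=1 t=0,i=0
  bits 01100101 = 101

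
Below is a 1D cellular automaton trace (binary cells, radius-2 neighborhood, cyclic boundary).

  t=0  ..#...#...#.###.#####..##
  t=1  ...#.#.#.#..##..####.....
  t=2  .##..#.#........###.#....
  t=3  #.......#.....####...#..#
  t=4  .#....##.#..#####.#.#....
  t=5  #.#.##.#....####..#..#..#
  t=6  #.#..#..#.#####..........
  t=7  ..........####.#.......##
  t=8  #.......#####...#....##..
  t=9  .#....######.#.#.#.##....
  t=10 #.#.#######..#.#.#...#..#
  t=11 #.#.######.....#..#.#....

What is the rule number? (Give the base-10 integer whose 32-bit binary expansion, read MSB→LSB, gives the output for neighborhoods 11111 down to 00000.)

  nb #####: next=#  (t=0,i=18, bit31=1)
  nb ####.: next=#  (t=0,i=19, bit30=1)
  nb ###.#: next=.  (t=0,i=14, bit29=0)
  nb ###..: next=.  (t=0,i=20, bit28=0)
  nb ##.##: next=.  (t=0,i=15, bit27=0)
  nb ##.#.: next=.  (t=2,i=19, bit26=0)
  nb ##..#: next=.  (t=0,i=0, bit25=0)
  nb ##...: next=#  (t=1,i=20, bit24=1)
  nb #.###: next=#  (t=0,i=12, bit23=1)
  nb #.##.: next=.  (t=5,i=4, bit22=0)
  nb #.#.#: next=#  (t=1,i=5, bit21=1)
  nb #.#..: next=.  (t=1,i=9, bit20=0)
  nb #..##: next=.  (t=0,i=22, bit19=0)
  nb #..#.: next=.  (t=0,i=1, bit18=0)
  nb #...#: next=.  (t=0,i=4, bit17=0)
  nb #....: next=.  (t=1,i=21, bit16=0)
  nb .####: next=#  (t=0,i=17, bit15=1)
  nb .###.: next=#  (t=0,i=13, bit14=1)
  nb .##.#: next=#  (t=4,i=7, bit13=1)
  nb .##..: next=.  (t=0,i=24, bit12=0)
  nb .#.##: next=.  (t=0,i=11, bit11=0)
  nb .#.#.: next=.  (t=1,i=4, bit10=0)
  nb .#..#: next=.  (t=1,i=10, bit9=0)
  nb .#...: next=#  (t=0,i=3, bit8=1)
  nb ..###: next=#  (t=1,i=16, bit7=1)
  nb ..##.: next=.  (t=0,i=23, bit6=0)
  nb ..#.#: next=.  (t=0,i=10, bit5=0)
  nb ..#..: next=.  (t=0,i=2, bit4=0)
  nb ...##: next=#  (t=2,i=0, bit3=1)
  nb ...#.: next=#  (t=0,i=5, bit2=1)
  nb ....#: next=#  (t=1,i=1, bit1=1)
  nb .....: next=.  (t=1,i=0, bit0=0)
  bits 11000001101000001110000110001110 = 3248546190

3248546190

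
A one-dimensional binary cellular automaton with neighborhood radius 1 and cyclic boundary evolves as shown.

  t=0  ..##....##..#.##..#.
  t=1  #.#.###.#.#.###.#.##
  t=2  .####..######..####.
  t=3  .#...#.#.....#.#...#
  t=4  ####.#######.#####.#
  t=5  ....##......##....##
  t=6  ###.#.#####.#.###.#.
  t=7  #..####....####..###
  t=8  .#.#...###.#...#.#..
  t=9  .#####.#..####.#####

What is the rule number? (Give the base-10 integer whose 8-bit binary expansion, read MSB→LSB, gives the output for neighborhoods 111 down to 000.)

61

  [7] ### => .  t=1,i=5
  [6] ##. => .  t=0,i=3
  [5] #.# => #  t=0,i=13
  [4] #.. => #  t=0,i=4
  [3] .## => #  t=0,i=2
  [2] .#. => #  t=0,i=12
  [1] ..# => .  t=0,i=1
  [0] ... => #  t=0,i=0
  bits 00111101 = 61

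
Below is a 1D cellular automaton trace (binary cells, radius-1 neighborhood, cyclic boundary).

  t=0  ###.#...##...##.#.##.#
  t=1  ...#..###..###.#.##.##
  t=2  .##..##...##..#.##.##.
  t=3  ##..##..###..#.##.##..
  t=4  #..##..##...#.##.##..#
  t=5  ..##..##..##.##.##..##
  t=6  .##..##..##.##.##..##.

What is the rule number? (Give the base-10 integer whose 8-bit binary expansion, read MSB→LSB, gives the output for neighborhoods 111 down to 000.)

43

  ### -> .   bit 7 = 0  t=0,i=0
  ##. -> .   bit 6 = 0  t=0,i=2
  #.# -> #   bit 5 = 1  t=0,i=3
  #.. -> .   bit 4 = 0  t=0,i=5
  .## -> #   bit 3 = 1  t=0,i=8
  .#. -> .   bit 2 = 0  t=0,i=4
  ..# -> #   bit 1 = 1  t=0,i=7
  ... -> #   bit 0 = 1  t=0,i=6
  bits 00101011 = 43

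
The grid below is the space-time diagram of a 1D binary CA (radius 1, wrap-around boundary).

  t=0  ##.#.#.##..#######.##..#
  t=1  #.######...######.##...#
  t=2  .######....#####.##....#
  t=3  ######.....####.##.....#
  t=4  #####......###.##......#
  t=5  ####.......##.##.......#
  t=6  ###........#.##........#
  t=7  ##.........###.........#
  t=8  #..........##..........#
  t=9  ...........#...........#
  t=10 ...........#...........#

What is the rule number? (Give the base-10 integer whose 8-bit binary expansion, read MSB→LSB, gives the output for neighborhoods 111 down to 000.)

  [7] ### => #  t=0,i=0
  [6] ##. => .  t=0,i=1
  [5] #.# => #  t=0,i=2
  [4] #.. => .  t=0,i=9
  [3] .## => #  t=0,i=7
  [2] .#. => #  t=0,i=3
  [1] ..# => .  t=0,i=10
  [0] ... => .  t=1,i=9
  bits 10101100 = 172

172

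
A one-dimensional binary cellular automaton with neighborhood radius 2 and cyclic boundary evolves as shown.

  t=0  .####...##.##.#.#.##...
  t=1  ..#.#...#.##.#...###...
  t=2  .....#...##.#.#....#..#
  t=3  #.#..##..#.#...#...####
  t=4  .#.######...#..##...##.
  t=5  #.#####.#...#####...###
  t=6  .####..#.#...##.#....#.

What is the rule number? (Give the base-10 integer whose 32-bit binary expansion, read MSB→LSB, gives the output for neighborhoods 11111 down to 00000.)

  nb #####: next=#  (t=3,i=21, bit31=1)
  nb ####.: next=.  (t=0,i=3, bit30=0)
  nb ###.#: next=.  (t=3,i=0, bit29=0)
  nb ###..: next=#  (t=0,i=4, bit28=1)
  nb ##.##: next=#  (t=0,i=10, bit27=1)
  nb ##.#.: next=#  (t=0,i=13, bit26=1)
  nb ##..#: next=#  (t=3,i=7, bit25=1)
  nb ##...: next=.  (t=0,i=5, bit24=0)
  nb #.###: next=#  (t=4,i=3, bit23=1)
  nb #.##.: next=#  (t=0,i=11, bit22=1)
  nb #.#.#: next=.  (t=0,i=14, bit21=0)
  nb #.#..: next=.  (t=1,i=4, bit20=0)
  nb #..##: next=#  (t=3,i=4, bit19=1)
  nb #..#.: next=#  (t=2,i=21, bit18=1)
  nb #...#: next=.  (t=0,i=6, bit17=0)
  nb #....: next=.  (t=0,i=21, bit16=0)
  nb .####: next=#  (t=0,i=2, bit15=1)
  nb .###.: next=.  (t=1,i=18, bit14=0)
  nb .##.#: next=.  (t=0,i=9, bit13=0)
  nb .##..: next=#  (t=0,i=19, bit12=1)
  nb .#.##: next=#  (t=0,i=17, bit11=1)
  nb .#.#.: next=.  (t=0,i=15, bit10=0)
  nb .#..#: next=#  (t=2,i=20, bit9=1)
  nb .#...: next=#  (t=1,i=5, bit8=1)
  nb ..###: next=.  (t=0,i=1, bit7=0)
  nb ..##.: next=#  (t=0,i=8, bit6=1)
  nb ..#.#: next=.  (t=1,i=2, bit5=0)
  nb ..#..: next=#  (t=2,i=5, bit4=1)
  nb ...##: next=.  (t=0,i=0, bit3=0)
  nb ...#.: next=.  (t=1,i=1, bit2=0)
  nb ....#: next=.  (t=0,i=22, bit1=0)
  nb .....: next=#  (t=1,i=22, bit0=1)
  bits 10011110110011001001101101010001 = 2664209233

2664209233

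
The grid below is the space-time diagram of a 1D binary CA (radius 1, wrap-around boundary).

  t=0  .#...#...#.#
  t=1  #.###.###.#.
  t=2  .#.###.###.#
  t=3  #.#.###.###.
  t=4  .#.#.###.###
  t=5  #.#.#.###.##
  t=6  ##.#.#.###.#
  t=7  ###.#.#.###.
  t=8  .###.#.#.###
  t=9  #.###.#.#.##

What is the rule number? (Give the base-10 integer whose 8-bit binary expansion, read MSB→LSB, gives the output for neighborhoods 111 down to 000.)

243

  ###|#  b7=1 t=1,i=3
  ##.|#  b6=1 t=1,i=4
  #.#|#  b5=1 t=0,i=0
  #..|#  b4=1 t=0,i=2
  .##|.  b3=0 t=1,i=2
  .#.|.  b2=0 t=0,i=1
  ..#|#  b1=1 t=0,i=4
  ...|#  b0=1 t=0,i=3
  bits 11110011 = 243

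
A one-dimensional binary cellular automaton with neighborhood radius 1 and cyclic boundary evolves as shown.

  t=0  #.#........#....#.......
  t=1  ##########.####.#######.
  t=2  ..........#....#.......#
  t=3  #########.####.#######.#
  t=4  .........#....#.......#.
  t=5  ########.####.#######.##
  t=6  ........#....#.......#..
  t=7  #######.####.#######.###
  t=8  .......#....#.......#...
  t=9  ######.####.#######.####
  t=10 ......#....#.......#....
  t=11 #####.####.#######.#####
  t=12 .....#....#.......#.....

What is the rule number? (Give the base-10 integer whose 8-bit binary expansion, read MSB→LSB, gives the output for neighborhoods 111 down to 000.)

53

  nb ###: next=.  (t=1,i=1, bit7=0)
  nb ##.: next=.  (t=1,i=9, bit6=0)
  nb #.#: next=#  (t=0,i=1, bit5=1)
  nb #..: next=#  (t=0,i=3, bit4=1)
  nb .##: next=.  (t=1,i=0, bit3=0)
  nb .#.: next=#  (t=0,i=0, bit2=1)
  nb ..#: next=.  (t=0,i=10, bit1=0)
  nb ...: next=#  (t=0,i=4, bit0=1)
  bits 00110101 = 53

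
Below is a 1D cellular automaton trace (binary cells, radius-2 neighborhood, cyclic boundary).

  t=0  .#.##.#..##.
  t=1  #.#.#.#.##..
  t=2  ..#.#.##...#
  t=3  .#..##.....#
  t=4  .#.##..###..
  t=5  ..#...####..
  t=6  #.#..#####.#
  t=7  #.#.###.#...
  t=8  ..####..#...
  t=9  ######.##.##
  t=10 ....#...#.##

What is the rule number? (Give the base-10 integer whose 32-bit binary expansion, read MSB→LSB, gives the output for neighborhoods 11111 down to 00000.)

1354623195

  [31] ##### => .  t=6,i=7
  [30] ####. => #  t=5,i=8
  [29] ###.# => .  t=6,i=9
  [28] ###.. => #  t=4,i=9
  [27] ##.## => .  t=6,i=10
  [26] ##.#. => .  t=0,i=5
  [25] ##..# => .  t=0,i=11
  [24] ##... => .  t=2,i=8
  [23] #.### => #  t=7,i=4
  [22] #.##. => .  t=0,i=3
  [21] #.#.# => #  t=1,i=2
  [20] #.#.. => #  t=0,i=6
  [19] #..## => #  t=0,i=8
  [18] #..#. => #  t=0,i=0
  [17] #...# => .  t=2,i=9
  [16] #.... => #  t=3,i=7
  [15] .#### => #  t=5,i=7
  [14] .###. => #  t=4,i=8
  [13] .##.# => #  t=0,i=4
  [12] .##.. => .  t=0,i=10
  [11] .#.## => #  t=0,i=2
  [10] .#.#. => .  t=1,i=1
  [9] .#..# => .  t=0,i=7
  [8] .#... => .  t=5,i=3
  [7] ..### => #  t=4,i=7
  [6] ..##. => #  t=0,i=9
  [5] ..#.# => .  t=0,i=1
  [4] ..#.. => #  t=2,i=11
  [3] ...## => #  t=5,i=5
  [2] ...#. => .  t=2,i=10
  [1] ....# => #  t=3,i=9
  [0] ..... => #  t=3,i=8
  bits 01010000101111011110100011011011 = 1354623195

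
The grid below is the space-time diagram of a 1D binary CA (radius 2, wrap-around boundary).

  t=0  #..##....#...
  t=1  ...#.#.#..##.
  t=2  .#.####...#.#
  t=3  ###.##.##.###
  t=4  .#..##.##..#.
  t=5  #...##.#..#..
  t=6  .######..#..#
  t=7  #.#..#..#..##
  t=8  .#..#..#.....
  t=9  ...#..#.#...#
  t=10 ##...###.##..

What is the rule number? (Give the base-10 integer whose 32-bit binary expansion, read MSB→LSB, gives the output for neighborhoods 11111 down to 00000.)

  [31] ##### => .  t=3,i=0
  [30] ####. => #  t=2,i=5
  [29] ###.# => .  t=3,i=2
  [28] ###.. => .  t=2,i=6
  [27] ##.## => .  t=3,i=3
  [26] ##.#. => #  t=5,i=6
  [25] ##..# => .  t=4,i=9
  [24] ##... => #  t=0,i=5
  [23] #.### => .  t=2,i=3
  [22] #.##. => #  t=3,i=4
  [21] #.#.# => #  t=1,i=5
  [20] #.#.. => .  t=1,i=7
  [19] #..## => .  t=0,i=2
  [18] #..#. => #  t=4,i=0
  [17] #...# => #  t=0,i=11
  [16] #.... => .  t=0,i=6
  [15] .#### => #  t=2,i=4
  [14] .###. => .  t=7,i=12
  [13] .##.# => #  t=3,i=5
  [12] .##.. => .  t=0,i=4
  [11] .#.## => #  t=2,i=2
  [10] .#.#. => #  t=1,i=4
  [9] .#..# => .  t=0,i=1
  [8] .#... => #  t=0,i=10
  [7] ..### => .  t=7,i=11
  [6] ..##. => #  t=0,i=3
  [5] ..#.# => #  t=1,i=3
  [4] ..#.. => .  t=0,i=0
  [3] ...## => #  t=5,i=3
  [2] ...#. => .  t=0,i=8
  [1] ....# => #  t=0,i=7
  [0] ..... => .  t=8,i=10
  bits 01000101011001101010110101101010 = 1164356970

1164356970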